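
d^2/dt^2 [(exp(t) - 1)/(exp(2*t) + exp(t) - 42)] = (exp(4*t) - 5*exp(3*t) + 249*exp(2*t) - 127*exp(t) + 1722)*exp(t)/(exp(6*t) + 3*exp(5*t) - 123*exp(4*t) - 251*exp(3*t) + 5166*exp(2*t) + 5292*exp(t) - 74088)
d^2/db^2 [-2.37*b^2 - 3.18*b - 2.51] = -4.74000000000000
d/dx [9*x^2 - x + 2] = 18*x - 1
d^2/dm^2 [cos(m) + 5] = -cos(m)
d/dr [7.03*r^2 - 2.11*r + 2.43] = 14.06*r - 2.11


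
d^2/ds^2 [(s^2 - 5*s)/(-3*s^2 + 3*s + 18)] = 4*(2*s^3 - 9*s^2 + 45*s - 33)/(3*(s^6 - 3*s^5 - 15*s^4 + 35*s^3 + 90*s^2 - 108*s - 216))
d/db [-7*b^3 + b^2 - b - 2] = -21*b^2 + 2*b - 1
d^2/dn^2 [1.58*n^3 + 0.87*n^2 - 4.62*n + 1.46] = 9.48*n + 1.74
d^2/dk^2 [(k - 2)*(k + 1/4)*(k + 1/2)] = 6*k - 5/2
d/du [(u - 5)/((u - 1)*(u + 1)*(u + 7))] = 2*(-u^3 + 4*u^2 + 35*u - 6)/(u^6 + 14*u^5 + 47*u^4 - 28*u^3 - 97*u^2 + 14*u + 49)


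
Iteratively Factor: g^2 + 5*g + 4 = (g + 1)*(g + 4)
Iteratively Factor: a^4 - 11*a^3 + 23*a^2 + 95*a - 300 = (a - 5)*(a^3 - 6*a^2 - 7*a + 60) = (a - 5)^2*(a^2 - a - 12) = (a - 5)^2*(a - 4)*(a + 3)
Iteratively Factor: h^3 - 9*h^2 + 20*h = (h - 5)*(h^2 - 4*h) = (h - 5)*(h - 4)*(h)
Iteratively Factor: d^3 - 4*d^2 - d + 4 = (d - 1)*(d^2 - 3*d - 4) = (d - 4)*(d - 1)*(d + 1)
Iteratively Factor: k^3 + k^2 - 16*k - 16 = (k + 1)*(k^2 - 16) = (k + 1)*(k + 4)*(k - 4)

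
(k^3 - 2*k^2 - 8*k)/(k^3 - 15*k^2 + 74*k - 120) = k*(k + 2)/(k^2 - 11*k + 30)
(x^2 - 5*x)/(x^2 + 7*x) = (x - 5)/(x + 7)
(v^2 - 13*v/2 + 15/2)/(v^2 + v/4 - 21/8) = 4*(v - 5)/(4*v + 7)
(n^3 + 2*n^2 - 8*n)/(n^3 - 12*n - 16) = n*(-n^2 - 2*n + 8)/(-n^3 + 12*n + 16)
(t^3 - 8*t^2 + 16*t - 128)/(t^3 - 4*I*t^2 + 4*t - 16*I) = (t^2 + 4*t*(-2 + I) - 32*I)/(t^2 + 4)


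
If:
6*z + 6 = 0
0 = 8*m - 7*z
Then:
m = -7/8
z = -1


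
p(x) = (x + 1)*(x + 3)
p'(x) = 2*x + 4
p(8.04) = 99.80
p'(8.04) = 20.08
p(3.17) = 25.73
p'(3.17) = 10.34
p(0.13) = 3.54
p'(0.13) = 4.26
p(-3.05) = 0.10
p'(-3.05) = -2.10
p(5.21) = 50.98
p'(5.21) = 14.42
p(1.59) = 11.89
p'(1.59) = 7.18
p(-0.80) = 0.44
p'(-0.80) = 2.40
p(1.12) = 8.73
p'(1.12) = 6.24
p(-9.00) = 48.00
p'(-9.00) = -14.00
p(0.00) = 3.00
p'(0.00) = 4.00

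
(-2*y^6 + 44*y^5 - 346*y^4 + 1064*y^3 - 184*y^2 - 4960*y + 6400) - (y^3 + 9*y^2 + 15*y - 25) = -2*y^6 + 44*y^5 - 346*y^4 + 1063*y^3 - 193*y^2 - 4975*y + 6425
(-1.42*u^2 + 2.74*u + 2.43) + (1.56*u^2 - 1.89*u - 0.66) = 0.14*u^2 + 0.85*u + 1.77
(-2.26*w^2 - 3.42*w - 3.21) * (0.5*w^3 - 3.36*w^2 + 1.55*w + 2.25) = -1.13*w^5 + 5.8836*w^4 + 6.3832*w^3 + 0.3996*w^2 - 12.6705*w - 7.2225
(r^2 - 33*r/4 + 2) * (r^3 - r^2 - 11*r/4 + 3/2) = r^5 - 37*r^4/4 + 15*r^3/2 + 355*r^2/16 - 143*r/8 + 3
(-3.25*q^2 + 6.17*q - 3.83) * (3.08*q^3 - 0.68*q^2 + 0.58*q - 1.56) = -10.01*q^5 + 21.2136*q^4 - 17.877*q^3 + 11.253*q^2 - 11.8466*q + 5.9748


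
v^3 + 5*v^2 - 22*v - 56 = (v - 4)*(v + 2)*(v + 7)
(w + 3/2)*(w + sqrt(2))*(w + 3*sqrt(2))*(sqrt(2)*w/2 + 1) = sqrt(2)*w^4/2 + 3*sqrt(2)*w^3/4 + 5*w^3 + 15*w^2/2 + 7*sqrt(2)*w^2 + 6*w + 21*sqrt(2)*w/2 + 9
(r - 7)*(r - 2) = r^2 - 9*r + 14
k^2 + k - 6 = (k - 2)*(k + 3)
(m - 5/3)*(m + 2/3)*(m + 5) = m^3 + 4*m^2 - 55*m/9 - 50/9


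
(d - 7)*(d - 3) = d^2 - 10*d + 21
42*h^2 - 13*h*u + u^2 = (-7*h + u)*(-6*h + u)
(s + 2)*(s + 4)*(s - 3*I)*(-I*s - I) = -I*s^4 - 3*s^3 - 7*I*s^3 - 21*s^2 - 14*I*s^2 - 42*s - 8*I*s - 24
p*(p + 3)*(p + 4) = p^3 + 7*p^2 + 12*p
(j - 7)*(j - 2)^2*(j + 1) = j^4 - 10*j^3 + 21*j^2 + 4*j - 28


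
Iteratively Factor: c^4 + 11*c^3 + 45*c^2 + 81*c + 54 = (c + 3)*(c^3 + 8*c^2 + 21*c + 18) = (c + 2)*(c + 3)*(c^2 + 6*c + 9) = (c + 2)*(c + 3)^2*(c + 3)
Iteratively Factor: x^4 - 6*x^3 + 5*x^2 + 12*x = (x + 1)*(x^3 - 7*x^2 + 12*x) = (x - 3)*(x + 1)*(x^2 - 4*x) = (x - 4)*(x - 3)*(x + 1)*(x)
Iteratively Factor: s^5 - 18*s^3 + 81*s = (s + 3)*(s^4 - 3*s^3 - 9*s^2 + 27*s) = (s - 3)*(s + 3)*(s^3 - 9*s) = (s - 3)^2*(s + 3)*(s^2 + 3*s) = (s - 3)^2*(s + 3)^2*(s)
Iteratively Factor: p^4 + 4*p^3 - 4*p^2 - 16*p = (p + 2)*(p^3 + 2*p^2 - 8*p) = p*(p + 2)*(p^2 + 2*p - 8) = p*(p - 2)*(p + 2)*(p + 4)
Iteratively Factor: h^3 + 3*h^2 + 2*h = (h + 2)*(h^2 + h) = (h + 1)*(h + 2)*(h)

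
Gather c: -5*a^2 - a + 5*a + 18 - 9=-5*a^2 + 4*a + 9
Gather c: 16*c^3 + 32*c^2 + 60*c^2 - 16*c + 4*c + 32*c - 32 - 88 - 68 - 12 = 16*c^3 + 92*c^2 + 20*c - 200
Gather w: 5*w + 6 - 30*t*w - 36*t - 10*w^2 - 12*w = -36*t - 10*w^2 + w*(-30*t - 7) + 6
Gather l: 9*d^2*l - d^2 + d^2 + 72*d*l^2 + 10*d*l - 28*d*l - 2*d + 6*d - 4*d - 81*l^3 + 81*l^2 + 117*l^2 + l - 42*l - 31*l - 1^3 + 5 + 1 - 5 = -81*l^3 + l^2*(72*d + 198) + l*(9*d^2 - 18*d - 72)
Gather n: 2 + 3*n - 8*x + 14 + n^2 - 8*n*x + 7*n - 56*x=n^2 + n*(10 - 8*x) - 64*x + 16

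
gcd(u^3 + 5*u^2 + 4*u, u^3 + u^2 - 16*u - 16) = u^2 + 5*u + 4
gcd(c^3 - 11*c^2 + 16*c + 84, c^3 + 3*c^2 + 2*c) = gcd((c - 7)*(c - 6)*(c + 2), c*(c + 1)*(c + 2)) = c + 2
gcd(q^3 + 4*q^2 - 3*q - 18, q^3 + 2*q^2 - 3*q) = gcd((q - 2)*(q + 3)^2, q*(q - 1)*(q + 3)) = q + 3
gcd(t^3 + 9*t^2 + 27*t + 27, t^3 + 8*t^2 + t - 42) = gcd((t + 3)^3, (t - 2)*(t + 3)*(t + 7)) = t + 3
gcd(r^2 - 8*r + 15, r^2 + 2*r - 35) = r - 5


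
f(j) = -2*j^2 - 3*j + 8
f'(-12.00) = 45.00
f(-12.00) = -244.00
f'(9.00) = -39.00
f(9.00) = -181.00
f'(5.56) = -25.24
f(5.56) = -70.51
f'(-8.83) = 32.32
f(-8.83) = -121.45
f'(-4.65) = 15.60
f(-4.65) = -21.30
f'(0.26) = -4.04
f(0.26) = 7.08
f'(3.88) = -18.52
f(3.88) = -33.75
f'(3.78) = -18.12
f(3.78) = -31.92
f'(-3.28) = 10.12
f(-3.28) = -3.68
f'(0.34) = -4.36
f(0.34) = 6.75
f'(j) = -4*j - 3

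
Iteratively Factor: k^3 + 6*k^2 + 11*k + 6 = (k + 2)*(k^2 + 4*k + 3) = (k + 1)*(k + 2)*(k + 3)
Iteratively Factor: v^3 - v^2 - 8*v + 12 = (v - 2)*(v^2 + v - 6) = (v - 2)*(v + 3)*(v - 2)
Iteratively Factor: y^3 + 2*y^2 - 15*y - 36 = (y - 4)*(y^2 + 6*y + 9) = (y - 4)*(y + 3)*(y + 3)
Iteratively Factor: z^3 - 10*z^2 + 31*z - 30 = (z - 5)*(z^2 - 5*z + 6) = (z - 5)*(z - 2)*(z - 3)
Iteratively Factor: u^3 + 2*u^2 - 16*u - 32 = (u - 4)*(u^2 + 6*u + 8) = (u - 4)*(u + 4)*(u + 2)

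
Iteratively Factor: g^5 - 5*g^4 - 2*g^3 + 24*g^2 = (g - 3)*(g^4 - 2*g^3 - 8*g^2) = (g - 3)*(g + 2)*(g^3 - 4*g^2) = (g - 4)*(g - 3)*(g + 2)*(g^2) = g*(g - 4)*(g - 3)*(g + 2)*(g)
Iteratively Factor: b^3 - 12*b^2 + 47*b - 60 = (b - 4)*(b^2 - 8*b + 15) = (b - 5)*(b - 4)*(b - 3)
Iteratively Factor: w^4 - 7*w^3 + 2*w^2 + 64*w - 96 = (w + 3)*(w^3 - 10*w^2 + 32*w - 32) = (w - 4)*(w + 3)*(w^2 - 6*w + 8) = (w - 4)^2*(w + 3)*(w - 2)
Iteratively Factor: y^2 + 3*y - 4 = (y - 1)*(y + 4)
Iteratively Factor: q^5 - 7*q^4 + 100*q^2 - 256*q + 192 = (q - 2)*(q^4 - 5*q^3 - 10*q^2 + 80*q - 96) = (q - 2)*(q + 4)*(q^3 - 9*q^2 + 26*q - 24) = (q - 3)*(q - 2)*(q + 4)*(q^2 - 6*q + 8) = (q - 4)*(q - 3)*(q - 2)*(q + 4)*(q - 2)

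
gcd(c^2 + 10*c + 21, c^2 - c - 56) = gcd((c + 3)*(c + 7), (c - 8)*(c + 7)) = c + 7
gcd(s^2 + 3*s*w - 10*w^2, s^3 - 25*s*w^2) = s + 5*w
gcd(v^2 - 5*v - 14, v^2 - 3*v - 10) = v + 2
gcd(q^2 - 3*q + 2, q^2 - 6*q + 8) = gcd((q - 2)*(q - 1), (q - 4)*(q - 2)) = q - 2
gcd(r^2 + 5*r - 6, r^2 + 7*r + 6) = r + 6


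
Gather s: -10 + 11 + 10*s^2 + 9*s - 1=10*s^2 + 9*s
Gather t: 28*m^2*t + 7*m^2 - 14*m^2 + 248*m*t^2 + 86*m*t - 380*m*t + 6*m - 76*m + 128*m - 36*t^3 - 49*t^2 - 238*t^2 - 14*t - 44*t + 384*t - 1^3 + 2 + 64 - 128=-7*m^2 + 58*m - 36*t^3 + t^2*(248*m - 287) + t*(28*m^2 - 294*m + 326) - 63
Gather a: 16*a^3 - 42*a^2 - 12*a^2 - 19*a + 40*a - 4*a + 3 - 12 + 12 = 16*a^3 - 54*a^2 + 17*a + 3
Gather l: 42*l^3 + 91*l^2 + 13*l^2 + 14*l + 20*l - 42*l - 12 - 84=42*l^3 + 104*l^2 - 8*l - 96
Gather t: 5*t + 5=5*t + 5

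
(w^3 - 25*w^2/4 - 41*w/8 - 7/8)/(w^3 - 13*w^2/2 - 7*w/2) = (w + 1/4)/w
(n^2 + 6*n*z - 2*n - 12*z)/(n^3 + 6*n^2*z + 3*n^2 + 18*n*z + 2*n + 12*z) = (n - 2)/(n^2 + 3*n + 2)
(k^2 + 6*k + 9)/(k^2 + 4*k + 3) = (k + 3)/(k + 1)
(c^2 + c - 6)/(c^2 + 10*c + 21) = (c - 2)/(c + 7)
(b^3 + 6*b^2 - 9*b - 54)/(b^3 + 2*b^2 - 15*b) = (b^2 + 9*b + 18)/(b*(b + 5))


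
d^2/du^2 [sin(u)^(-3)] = 3*(4 - 3*sin(u)^2)/sin(u)^5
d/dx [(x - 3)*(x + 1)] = 2*x - 2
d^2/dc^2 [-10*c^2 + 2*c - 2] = -20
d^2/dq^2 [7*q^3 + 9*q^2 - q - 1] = 42*q + 18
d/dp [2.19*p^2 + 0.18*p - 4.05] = 4.38*p + 0.18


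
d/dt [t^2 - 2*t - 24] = 2*t - 2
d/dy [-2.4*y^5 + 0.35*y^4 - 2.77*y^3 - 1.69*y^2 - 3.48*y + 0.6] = -12.0*y^4 + 1.4*y^3 - 8.31*y^2 - 3.38*y - 3.48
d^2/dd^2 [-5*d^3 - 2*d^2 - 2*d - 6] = -30*d - 4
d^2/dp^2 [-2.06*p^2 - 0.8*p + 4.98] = -4.12000000000000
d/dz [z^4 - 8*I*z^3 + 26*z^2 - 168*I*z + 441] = 4*z^3 - 24*I*z^2 + 52*z - 168*I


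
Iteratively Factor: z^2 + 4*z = (z)*(z + 4)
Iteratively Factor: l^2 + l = (l + 1)*(l)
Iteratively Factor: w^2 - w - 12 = (w + 3)*(w - 4)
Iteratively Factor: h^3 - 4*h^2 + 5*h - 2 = (h - 1)*(h^2 - 3*h + 2) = (h - 2)*(h - 1)*(h - 1)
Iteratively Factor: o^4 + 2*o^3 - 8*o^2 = (o + 4)*(o^3 - 2*o^2) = o*(o + 4)*(o^2 - 2*o) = o*(o - 2)*(o + 4)*(o)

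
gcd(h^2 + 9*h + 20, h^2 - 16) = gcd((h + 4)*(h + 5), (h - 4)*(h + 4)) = h + 4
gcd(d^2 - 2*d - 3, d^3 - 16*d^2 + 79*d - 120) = d - 3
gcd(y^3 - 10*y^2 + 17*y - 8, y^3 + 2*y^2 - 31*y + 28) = y - 1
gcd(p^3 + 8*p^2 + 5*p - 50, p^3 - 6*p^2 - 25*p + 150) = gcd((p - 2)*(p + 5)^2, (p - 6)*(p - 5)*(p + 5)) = p + 5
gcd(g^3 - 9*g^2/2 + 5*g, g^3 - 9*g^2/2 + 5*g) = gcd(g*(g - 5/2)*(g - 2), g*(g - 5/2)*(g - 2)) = g^3 - 9*g^2/2 + 5*g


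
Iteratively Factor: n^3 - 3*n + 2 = (n - 1)*(n^2 + n - 2) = (n - 1)^2*(n + 2)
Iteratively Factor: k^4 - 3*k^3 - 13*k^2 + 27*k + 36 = (k - 4)*(k^3 + k^2 - 9*k - 9) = (k - 4)*(k + 3)*(k^2 - 2*k - 3) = (k - 4)*(k - 3)*(k + 3)*(k + 1)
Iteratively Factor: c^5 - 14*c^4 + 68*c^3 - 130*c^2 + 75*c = (c - 5)*(c^4 - 9*c^3 + 23*c^2 - 15*c) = c*(c - 5)*(c^3 - 9*c^2 + 23*c - 15) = c*(c - 5)*(c - 1)*(c^2 - 8*c + 15) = c*(c - 5)^2*(c - 1)*(c - 3)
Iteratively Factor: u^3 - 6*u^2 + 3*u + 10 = (u + 1)*(u^2 - 7*u + 10) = (u - 5)*(u + 1)*(u - 2)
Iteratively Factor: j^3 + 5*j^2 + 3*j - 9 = (j + 3)*(j^2 + 2*j - 3) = (j + 3)^2*(j - 1)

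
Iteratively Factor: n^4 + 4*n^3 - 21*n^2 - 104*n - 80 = (n - 5)*(n^3 + 9*n^2 + 24*n + 16) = (n - 5)*(n + 1)*(n^2 + 8*n + 16) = (n - 5)*(n + 1)*(n + 4)*(n + 4)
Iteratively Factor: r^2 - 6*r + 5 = (r - 5)*(r - 1)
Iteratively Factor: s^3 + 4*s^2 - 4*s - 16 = (s + 4)*(s^2 - 4) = (s - 2)*(s + 4)*(s + 2)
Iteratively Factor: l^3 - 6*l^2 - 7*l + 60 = (l - 5)*(l^2 - l - 12) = (l - 5)*(l + 3)*(l - 4)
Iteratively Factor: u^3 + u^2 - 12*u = (u)*(u^2 + u - 12) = u*(u + 4)*(u - 3)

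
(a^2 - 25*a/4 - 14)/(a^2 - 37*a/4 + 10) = (4*a + 7)/(4*a - 5)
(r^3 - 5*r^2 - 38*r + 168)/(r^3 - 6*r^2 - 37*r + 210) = (r - 4)/(r - 5)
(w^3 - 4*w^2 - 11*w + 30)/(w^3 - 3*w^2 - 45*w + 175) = (w^2 + w - 6)/(w^2 + 2*w - 35)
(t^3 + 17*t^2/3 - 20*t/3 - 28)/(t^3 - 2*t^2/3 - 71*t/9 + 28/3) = 3*(t^2 + 8*t + 12)/(3*t^2 + 5*t - 12)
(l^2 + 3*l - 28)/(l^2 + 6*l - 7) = (l - 4)/(l - 1)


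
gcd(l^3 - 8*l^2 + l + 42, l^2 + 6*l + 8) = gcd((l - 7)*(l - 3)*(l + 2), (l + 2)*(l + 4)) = l + 2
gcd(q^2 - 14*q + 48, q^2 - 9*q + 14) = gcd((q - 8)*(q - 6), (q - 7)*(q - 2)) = 1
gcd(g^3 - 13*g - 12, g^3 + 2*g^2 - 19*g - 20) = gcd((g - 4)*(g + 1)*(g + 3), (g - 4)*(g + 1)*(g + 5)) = g^2 - 3*g - 4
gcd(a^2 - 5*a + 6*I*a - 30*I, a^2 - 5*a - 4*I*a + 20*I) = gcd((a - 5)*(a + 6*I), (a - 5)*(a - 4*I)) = a - 5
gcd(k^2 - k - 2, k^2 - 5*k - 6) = k + 1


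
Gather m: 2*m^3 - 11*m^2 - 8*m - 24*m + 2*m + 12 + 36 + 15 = 2*m^3 - 11*m^2 - 30*m + 63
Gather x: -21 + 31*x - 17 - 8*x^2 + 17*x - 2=-8*x^2 + 48*x - 40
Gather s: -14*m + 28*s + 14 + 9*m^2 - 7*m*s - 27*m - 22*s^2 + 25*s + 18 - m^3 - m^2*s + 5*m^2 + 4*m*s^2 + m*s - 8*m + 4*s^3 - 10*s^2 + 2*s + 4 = -m^3 + 14*m^2 - 49*m + 4*s^3 + s^2*(4*m - 32) + s*(-m^2 - 6*m + 55) + 36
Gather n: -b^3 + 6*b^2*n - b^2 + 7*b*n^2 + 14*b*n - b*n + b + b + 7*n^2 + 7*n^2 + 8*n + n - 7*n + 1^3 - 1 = -b^3 - b^2 + 2*b + n^2*(7*b + 14) + n*(6*b^2 + 13*b + 2)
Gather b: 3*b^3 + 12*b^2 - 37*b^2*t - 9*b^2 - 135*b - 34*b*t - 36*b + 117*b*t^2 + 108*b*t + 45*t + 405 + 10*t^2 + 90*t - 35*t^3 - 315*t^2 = 3*b^3 + b^2*(3 - 37*t) + b*(117*t^2 + 74*t - 171) - 35*t^3 - 305*t^2 + 135*t + 405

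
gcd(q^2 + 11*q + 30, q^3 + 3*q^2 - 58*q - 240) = q^2 + 11*q + 30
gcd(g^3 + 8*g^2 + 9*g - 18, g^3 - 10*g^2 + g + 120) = g + 3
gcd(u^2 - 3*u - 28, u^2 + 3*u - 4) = u + 4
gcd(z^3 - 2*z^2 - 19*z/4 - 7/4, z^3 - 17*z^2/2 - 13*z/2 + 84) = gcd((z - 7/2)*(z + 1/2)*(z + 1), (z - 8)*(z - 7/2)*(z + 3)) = z - 7/2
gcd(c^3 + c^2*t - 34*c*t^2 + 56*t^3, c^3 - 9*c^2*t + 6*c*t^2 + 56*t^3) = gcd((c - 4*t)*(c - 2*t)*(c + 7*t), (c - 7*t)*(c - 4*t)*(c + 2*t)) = -c + 4*t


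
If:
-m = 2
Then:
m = -2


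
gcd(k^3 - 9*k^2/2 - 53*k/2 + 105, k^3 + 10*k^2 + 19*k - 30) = k + 5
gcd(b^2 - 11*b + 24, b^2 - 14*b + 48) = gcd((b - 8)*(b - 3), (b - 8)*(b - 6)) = b - 8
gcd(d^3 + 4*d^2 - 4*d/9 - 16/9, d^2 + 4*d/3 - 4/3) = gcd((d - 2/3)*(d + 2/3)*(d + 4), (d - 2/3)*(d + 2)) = d - 2/3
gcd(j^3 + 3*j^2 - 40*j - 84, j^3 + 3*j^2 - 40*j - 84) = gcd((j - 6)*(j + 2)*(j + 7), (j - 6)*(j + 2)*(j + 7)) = j^3 + 3*j^2 - 40*j - 84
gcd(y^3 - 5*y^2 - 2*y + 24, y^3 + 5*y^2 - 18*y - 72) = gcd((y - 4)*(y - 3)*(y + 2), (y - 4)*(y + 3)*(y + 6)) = y - 4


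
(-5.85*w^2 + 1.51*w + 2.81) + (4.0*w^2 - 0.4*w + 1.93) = -1.85*w^2 + 1.11*w + 4.74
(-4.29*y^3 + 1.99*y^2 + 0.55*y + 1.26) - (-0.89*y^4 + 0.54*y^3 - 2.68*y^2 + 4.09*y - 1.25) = 0.89*y^4 - 4.83*y^3 + 4.67*y^2 - 3.54*y + 2.51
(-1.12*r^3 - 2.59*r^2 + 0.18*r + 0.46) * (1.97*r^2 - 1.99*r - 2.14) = -2.2064*r^5 - 2.8735*r^4 + 7.9055*r^3 + 6.0906*r^2 - 1.3006*r - 0.9844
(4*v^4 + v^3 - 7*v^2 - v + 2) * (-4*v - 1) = -16*v^5 - 8*v^4 + 27*v^3 + 11*v^2 - 7*v - 2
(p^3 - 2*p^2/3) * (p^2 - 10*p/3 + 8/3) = p^5 - 4*p^4 + 44*p^3/9 - 16*p^2/9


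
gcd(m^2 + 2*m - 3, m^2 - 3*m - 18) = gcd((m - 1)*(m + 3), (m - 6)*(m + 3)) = m + 3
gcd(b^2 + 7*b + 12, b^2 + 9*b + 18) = b + 3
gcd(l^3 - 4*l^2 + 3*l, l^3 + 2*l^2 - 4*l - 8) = 1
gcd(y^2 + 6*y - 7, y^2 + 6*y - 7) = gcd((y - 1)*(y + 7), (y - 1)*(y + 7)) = y^2 + 6*y - 7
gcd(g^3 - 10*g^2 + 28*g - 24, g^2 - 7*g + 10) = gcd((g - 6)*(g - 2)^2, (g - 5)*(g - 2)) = g - 2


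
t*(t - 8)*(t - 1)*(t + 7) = t^4 - 2*t^3 - 55*t^2 + 56*t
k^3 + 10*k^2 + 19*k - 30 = (k - 1)*(k + 5)*(k + 6)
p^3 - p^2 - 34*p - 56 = (p - 7)*(p + 2)*(p + 4)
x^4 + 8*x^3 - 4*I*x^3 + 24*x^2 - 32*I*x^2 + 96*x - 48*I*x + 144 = (x + 2)*(x + 6)*(x - 6*I)*(x + 2*I)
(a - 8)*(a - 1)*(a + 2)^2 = a^4 - 5*a^3 - 24*a^2 - 4*a + 32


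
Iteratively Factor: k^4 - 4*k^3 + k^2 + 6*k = (k)*(k^3 - 4*k^2 + k + 6) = k*(k - 3)*(k^2 - k - 2) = k*(k - 3)*(k + 1)*(k - 2)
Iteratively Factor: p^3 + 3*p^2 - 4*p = (p)*(p^2 + 3*p - 4) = p*(p - 1)*(p + 4)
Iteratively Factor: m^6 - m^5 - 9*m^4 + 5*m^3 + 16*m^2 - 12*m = (m + 2)*(m^5 - 3*m^4 - 3*m^3 + 11*m^2 - 6*m) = (m - 1)*(m + 2)*(m^4 - 2*m^3 - 5*m^2 + 6*m) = (m - 1)*(m + 2)^2*(m^3 - 4*m^2 + 3*m) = m*(m - 1)*(m + 2)^2*(m^2 - 4*m + 3) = m*(m - 1)^2*(m + 2)^2*(m - 3)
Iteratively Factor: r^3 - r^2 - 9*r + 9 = (r - 1)*(r^2 - 9) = (r - 3)*(r - 1)*(r + 3)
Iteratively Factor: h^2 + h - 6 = (h - 2)*(h + 3)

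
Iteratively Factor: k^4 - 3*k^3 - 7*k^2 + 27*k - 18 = (k - 2)*(k^3 - k^2 - 9*k + 9) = (k - 3)*(k - 2)*(k^2 + 2*k - 3) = (k - 3)*(k - 2)*(k - 1)*(k + 3)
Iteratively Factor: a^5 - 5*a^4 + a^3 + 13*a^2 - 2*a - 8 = (a + 1)*(a^4 - 6*a^3 + 7*a^2 + 6*a - 8) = (a - 4)*(a + 1)*(a^3 - 2*a^2 - a + 2) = (a - 4)*(a + 1)^2*(a^2 - 3*a + 2) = (a - 4)*(a - 2)*(a + 1)^2*(a - 1)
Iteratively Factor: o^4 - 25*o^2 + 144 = (o + 4)*(o^3 - 4*o^2 - 9*o + 36) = (o - 3)*(o + 4)*(o^2 - o - 12) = (o - 3)*(o + 3)*(o + 4)*(o - 4)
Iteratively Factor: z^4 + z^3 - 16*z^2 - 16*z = (z)*(z^3 + z^2 - 16*z - 16) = z*(z - 4)*(z^2 + 5*z + 4) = z*(z - 4)*(z + 4)*(z + 1)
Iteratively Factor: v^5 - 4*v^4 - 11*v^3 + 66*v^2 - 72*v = (v + 4)*(v^4 - 8*v^3 + 21*v^2 - 18*v) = (v - 3)*(v + 4)*(v^3 - 5*v^2 + 6*v) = v*(v - 3)*(v + 4)*(v^2 - 5*v + 6) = v*(v - 3)^2*(v + 4)*(v - 2)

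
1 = 1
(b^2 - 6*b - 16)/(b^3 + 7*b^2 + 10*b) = (b - 8)/(b*(b + 5))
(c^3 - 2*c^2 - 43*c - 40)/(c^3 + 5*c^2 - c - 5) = (c - 8)/(c - 1)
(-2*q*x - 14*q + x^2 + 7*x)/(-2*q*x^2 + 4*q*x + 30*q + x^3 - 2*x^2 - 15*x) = (x + 7)/(x^2 - 2*x - 15)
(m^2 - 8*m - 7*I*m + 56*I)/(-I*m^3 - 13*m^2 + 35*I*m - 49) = I*(m - 8)/(m^2 - 6*I*m + 7)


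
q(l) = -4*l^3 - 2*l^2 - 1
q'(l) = -12*l^2 - 4*l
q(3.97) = -282.80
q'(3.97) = -205.01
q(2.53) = -78.58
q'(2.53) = -86.93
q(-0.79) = -0.28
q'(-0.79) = -4.33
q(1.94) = -37.73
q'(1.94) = -52.92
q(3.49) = -195.39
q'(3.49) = -160.12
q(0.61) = -2.65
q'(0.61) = -6.91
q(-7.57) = 1619.58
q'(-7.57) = -657.38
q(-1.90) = 19.22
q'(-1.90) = -35.72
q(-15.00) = 13049.00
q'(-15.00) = -2640.00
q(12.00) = -7201.00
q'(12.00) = -1776.00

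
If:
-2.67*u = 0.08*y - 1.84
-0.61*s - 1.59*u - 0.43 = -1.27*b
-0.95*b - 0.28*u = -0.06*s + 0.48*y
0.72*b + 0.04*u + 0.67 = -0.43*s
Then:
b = 0.26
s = -2.06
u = 0.72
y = -1.19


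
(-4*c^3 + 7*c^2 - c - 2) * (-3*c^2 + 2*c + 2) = 12*c^5 - 29*c^4 + 9*c^3 + 18*c^2 - 6*c - 4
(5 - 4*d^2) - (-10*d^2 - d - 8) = 6*d^2 + d + 13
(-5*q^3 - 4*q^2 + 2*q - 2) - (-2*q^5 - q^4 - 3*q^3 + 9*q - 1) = 2*q^5 + q^4 - 2*q^3 - 4*q^2 - 7*q - 1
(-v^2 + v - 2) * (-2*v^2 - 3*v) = 2*v^4 + v^3 + v^2 + 6*v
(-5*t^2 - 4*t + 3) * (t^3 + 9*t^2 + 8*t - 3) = -5*t^5 - 49*t^4 - 73*t^3 + 10*t^2 + 36*t - 9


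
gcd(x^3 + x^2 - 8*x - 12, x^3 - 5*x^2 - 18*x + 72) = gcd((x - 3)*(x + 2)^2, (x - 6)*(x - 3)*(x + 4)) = x - 3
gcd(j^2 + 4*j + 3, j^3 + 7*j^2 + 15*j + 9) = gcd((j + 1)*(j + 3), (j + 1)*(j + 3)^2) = j^2 + 4*j + 3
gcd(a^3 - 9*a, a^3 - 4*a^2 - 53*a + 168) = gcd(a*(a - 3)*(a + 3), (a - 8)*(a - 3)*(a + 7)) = a - 3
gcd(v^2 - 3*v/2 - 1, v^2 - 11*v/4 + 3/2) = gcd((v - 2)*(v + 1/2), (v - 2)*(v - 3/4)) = v - 2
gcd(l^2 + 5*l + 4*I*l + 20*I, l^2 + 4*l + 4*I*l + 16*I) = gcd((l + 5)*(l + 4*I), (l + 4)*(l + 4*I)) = l + 4*I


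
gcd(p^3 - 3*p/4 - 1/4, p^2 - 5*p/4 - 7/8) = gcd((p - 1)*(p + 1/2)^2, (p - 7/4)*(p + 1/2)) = p + 1/2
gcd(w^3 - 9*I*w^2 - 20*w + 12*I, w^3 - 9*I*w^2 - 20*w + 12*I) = w^3 - 9*I*w^2 - 20*w + 12*I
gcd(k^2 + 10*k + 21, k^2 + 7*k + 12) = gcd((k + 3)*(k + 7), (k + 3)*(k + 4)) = k + 3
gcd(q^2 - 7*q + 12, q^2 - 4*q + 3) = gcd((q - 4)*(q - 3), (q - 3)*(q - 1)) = q - 3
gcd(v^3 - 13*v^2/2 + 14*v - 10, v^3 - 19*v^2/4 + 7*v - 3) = v^2 - 4*v + 4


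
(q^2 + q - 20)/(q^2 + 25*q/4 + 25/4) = 4*(q - 4)/(4*q + 5)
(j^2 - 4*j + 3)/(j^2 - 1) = (j - 3)/(j + 1)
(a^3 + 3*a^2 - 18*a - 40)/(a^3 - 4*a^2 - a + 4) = (a^2 + 7*a + 10)/(a^2 - 1)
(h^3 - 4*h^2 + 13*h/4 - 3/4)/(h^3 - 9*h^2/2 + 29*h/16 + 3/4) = 4*(4*h^3 - 16*h^2 + 13*h - 3)/(16*h^3 - 72*h^2 + 29*h + 12)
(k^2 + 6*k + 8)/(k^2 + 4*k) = (k + 2)/k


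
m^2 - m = m*(m - 1)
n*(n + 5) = n^2 + 5*n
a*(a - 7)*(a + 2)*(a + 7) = a^4 + 2*a^3 - 49*a^2 - 98*a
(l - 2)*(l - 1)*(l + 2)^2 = l^4 + l^3 - 6*l^2 - 4*l + 8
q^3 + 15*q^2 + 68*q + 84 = (q + 2)*(q + 6)*(q + 7)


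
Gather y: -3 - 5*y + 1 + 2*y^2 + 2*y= 2*y^2 - 3*y - 2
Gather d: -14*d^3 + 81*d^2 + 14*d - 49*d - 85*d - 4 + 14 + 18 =-14*d^3 + 81*d^2 - 120*d + 28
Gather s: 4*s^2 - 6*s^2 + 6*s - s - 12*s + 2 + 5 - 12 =-2*s^2 - 7*s - 5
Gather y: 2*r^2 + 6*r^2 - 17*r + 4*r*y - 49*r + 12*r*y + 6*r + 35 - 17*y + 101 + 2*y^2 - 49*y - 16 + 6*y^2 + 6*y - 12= 8*r^2 - 60*r + 8*y^2 + y*(16*r - 60) + 108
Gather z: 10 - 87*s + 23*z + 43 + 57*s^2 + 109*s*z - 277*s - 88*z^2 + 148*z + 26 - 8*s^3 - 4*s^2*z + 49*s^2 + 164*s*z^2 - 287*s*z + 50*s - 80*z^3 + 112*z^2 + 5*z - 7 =-8*s^3 + 106*s^2 - 314*s - 80*z^3 + z^2*(164*s + 24) + z*(-4*s^2 - 178*s + 176) + 72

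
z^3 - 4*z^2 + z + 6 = (z - 3)*(z - 2)*(z + 1)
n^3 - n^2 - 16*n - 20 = (n - 5)*(n + 2)^2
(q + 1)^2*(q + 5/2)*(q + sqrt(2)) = q^4 + sqrt(2)*q^3 + 9*q^3/2 + 6*q^2 + 9*sqrt(2)*q^2/2 + 5*q/2 + 6*sqrt(2)*q + 5*sqrt(2)/2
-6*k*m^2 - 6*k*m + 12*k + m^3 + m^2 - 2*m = (-6*k + m)*(m - 1)*(m + 2)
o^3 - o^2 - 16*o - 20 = (o - 5)*(o + 2)^2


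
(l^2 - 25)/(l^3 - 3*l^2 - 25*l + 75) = 1/(l - 3)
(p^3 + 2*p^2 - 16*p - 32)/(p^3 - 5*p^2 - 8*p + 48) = (p^2 + 6*p + 8)/(p^2 - p - 12)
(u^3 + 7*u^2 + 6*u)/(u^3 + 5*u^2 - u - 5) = u*(u + 6)/(u^2 + 4*u - 5)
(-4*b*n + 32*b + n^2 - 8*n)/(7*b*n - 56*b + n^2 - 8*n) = (-4*b + n)/(7*b + n)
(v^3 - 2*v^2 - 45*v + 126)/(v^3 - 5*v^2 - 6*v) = (v^2 + 4*v - 21)/(v*(v + 1))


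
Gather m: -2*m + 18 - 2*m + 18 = 36 - 4*m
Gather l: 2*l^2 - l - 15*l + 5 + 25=2*l^2 - 16*l + 30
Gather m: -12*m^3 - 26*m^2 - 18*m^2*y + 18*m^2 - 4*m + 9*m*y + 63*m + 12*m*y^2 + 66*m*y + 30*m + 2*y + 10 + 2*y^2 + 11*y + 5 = -12*m^3 + m^2*(-18*y - 8) + m*(12*y^2 + 75*y + 89) + 2*y^2 + 13*y + 15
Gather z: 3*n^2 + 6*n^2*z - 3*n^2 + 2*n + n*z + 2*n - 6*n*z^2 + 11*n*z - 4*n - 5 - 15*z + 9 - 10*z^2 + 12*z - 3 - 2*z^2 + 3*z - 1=z^2*(-6*n - 12) + z*(6*n^2 + 12*n)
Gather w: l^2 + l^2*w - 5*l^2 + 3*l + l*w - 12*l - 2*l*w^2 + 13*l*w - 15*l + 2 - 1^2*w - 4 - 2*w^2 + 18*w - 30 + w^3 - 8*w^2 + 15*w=-4*l^2 - 24*l + w^3 + w^2*(-2*l - 10) + w*(l^2 + 14*l + 32) - 32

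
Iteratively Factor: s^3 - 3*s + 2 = (s + 2)*(s^2 - 2*s + 1) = (s - 1)*(s + 2)*(s - 1)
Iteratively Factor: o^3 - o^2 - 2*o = (o + 1)*(o^2 - 2*o) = o*(o + 1)*(o - 2)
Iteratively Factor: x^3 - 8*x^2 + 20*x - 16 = (x - 2)*(x^2 - 6*x + 8) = (x - 4)*(x - 2)*(x - 2)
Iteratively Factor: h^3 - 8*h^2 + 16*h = (h - 4)*(h^2 - 4*h) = h*(h - 4)*(h - 4)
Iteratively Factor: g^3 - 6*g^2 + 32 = (g + 2)*(g^2 - 8*g + 16) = (g - 4)*(g + 2)*(g - 4)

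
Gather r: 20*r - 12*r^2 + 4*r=-12*r^2 + 24*r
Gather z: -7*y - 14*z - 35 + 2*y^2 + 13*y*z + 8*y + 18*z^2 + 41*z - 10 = 2*y^2 + y + 18*z^2 + z*(13*y + 27) - 45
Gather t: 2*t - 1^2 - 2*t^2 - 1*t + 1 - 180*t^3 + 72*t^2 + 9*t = -180*t^3 + 70*t^2 + 10*t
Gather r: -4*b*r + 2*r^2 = -4*b*r + 2*r^2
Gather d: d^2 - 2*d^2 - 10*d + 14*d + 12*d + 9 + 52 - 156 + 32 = -d^2 + 16*d - 63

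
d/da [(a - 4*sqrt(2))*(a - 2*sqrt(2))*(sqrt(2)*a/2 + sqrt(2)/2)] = 3*sqrt(2)*a^2/2 - 12*a + sqrt(2)*a - 6 + 8*sqrt(2)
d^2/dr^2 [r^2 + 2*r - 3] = 2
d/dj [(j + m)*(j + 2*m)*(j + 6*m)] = 3*j^2 + 18*j*m + 20*m^2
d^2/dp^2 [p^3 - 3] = 6*p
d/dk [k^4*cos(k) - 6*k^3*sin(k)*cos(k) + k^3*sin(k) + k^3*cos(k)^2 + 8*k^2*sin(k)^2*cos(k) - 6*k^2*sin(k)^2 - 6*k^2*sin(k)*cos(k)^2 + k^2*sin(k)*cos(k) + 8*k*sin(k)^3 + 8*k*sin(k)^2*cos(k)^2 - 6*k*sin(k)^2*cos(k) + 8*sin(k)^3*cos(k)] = -k^4*sin(k) + 12*k^3*sin(k)^2 - 2*k^3*sin(k)*cos(k) + 5*k^3*cos(k) - 6*k^3 - 24*k^2*sin(k)^3 + 18*k^2*sin(k)^2*cos(k) - 5*k^2*sin(k)^2 - 30*k^2*sin(k)*cos(k) + 19*k^2*sin(k) - 6*k^2*cos(k) + 4*k^2 - 32*k*sin(k)^3*cos(k) + 30*k*sin(k)^3 + 40*k*sin(k)^2*cos(k) - 12*k*sin(k)^2 + 18*k*sin(k)*cos(k) - 24*k*sin(k) - 40*sin(k)^4 + 8*sin(k)^3 - 6*sin(k)^2*cos(k) + 32*sin(k)^2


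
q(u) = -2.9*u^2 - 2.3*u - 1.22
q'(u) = -5.8*u - 2.3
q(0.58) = -3.53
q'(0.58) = -5.66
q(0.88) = -5.49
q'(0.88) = -7.40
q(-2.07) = -8.89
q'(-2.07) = 9.71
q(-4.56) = -51.03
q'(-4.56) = 24.15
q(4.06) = -58.36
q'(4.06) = -25.85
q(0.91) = -5.71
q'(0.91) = -7.58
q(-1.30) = -3.13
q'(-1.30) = 5.24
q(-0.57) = -0.85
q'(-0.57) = 1.01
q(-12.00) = -391.22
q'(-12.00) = 67.30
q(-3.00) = -20.42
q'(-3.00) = 15.10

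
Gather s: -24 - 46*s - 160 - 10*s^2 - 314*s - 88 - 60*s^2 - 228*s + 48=-70*s^2 - 588*s - 224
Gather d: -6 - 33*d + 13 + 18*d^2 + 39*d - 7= 18*d^2 + 6*d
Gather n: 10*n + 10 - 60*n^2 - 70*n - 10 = -60*n^2 - 60*n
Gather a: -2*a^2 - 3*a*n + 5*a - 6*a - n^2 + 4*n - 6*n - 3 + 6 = -2*a^2 + a*(-3*n - 1) - n^2 - 2*n + 3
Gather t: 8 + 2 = 10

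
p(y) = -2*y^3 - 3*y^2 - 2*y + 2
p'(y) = -6*y^2 - 6*y - 2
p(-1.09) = 3.21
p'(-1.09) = -2.59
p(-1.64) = 6.03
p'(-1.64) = -8.30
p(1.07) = -6.02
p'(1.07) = -15.29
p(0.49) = 0.06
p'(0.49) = -6.38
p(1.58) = -16.54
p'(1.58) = -26.46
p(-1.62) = 5.87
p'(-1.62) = -8.03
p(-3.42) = 53.75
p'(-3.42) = -51.66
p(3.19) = -99.83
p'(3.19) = -82.20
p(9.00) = -1717.00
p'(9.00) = -542.00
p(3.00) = -85.00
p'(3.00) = -74.00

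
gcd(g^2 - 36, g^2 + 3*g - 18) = g + 6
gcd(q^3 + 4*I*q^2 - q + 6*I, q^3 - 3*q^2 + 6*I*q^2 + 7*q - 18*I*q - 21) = q - I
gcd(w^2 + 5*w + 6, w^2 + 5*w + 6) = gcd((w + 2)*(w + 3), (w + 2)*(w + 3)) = w^2 + 5*w + 6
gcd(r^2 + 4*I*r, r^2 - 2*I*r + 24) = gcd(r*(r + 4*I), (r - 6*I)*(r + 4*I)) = r + 4*I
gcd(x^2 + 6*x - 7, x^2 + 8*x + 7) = x + 7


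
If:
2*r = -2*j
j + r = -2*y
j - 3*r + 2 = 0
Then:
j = -1/2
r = 1/2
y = 0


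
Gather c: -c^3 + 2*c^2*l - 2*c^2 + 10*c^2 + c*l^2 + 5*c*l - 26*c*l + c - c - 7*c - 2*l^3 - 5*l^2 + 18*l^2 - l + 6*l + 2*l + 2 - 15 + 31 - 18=-c^3 + c^2*(2*l + 8) + c*(l^2 - 21*l - 7) - 2*l^3 + 13*l^2 + 7*l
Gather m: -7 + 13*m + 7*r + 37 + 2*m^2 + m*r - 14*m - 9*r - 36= 2*m^2 + m*(r - 1) - 2*r - 6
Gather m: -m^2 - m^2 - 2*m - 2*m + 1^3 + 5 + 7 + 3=-2*m^2 - 4*m + 16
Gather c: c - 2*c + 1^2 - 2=-c - 1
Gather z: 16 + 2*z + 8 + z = 3*z + 24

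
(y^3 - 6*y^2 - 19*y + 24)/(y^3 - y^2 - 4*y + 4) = (y^2 - 5*y - 24)/(y^2 - 4)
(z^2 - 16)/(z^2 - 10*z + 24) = (z + 4)/(z - 6)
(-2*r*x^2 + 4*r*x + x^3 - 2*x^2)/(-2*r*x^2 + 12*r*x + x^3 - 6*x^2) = (x - 2)/(x - 6)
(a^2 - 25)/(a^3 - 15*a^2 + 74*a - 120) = (a + 5)/(a^2 - 10*a + 24)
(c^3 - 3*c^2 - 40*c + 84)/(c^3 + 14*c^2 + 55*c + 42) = (c^2 - 9*c + 14)/(c^2 + 8*c + 7)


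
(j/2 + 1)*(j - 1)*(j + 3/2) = j^3/2 + 5*j^2/4 - j/4 - 3/2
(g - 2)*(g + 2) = g^2 - 4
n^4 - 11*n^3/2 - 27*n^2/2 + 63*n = n*(n - 6)*(n - 3)*(n + 7/2)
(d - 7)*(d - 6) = d^2 - 13*d + 42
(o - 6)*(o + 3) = o^2 - 3*o - 18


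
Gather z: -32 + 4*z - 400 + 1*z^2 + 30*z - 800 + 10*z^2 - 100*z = 11*z^2 - 66*z - 1232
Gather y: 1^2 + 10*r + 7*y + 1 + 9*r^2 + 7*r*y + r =9*r^2 + 11*r + y*(7*r + 7) + 2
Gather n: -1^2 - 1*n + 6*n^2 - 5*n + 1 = 6*n^2 - 6*n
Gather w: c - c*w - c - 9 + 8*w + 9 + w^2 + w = w^2 + w*(9 - c)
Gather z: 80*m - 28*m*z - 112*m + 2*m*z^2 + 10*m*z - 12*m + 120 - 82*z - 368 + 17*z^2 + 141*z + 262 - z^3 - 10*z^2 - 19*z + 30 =-44*m - z^3 + z^2*(2*m + 7) + z*(40 - 18*m) + 44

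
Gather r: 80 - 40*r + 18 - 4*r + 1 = 99 - 44*r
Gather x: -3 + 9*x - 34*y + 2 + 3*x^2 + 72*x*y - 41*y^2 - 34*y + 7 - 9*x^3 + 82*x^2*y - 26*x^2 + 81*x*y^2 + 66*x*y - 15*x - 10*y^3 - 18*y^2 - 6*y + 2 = -9*x^3 + x^2*(82*y - 23) + x*(81*y^2 + 138*y - 6) - 10*y^3 - 59*y^2 - 74*y + 8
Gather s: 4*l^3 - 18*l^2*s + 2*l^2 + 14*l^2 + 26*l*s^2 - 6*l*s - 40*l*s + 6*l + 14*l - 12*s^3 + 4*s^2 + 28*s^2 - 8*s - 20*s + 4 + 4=4*l^3 + 16*l^2 + 20*l - 12*s^3 + s^2*(26*l + 32) + s*(-18*l^2 - 46*l - 28) + 8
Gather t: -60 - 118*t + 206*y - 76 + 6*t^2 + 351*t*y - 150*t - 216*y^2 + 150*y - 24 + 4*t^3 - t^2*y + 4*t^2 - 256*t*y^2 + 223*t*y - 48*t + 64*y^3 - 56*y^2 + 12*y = 4*t^3 + t^2*(10 - y) + t*(-256*y^2 + 574*y - 316) + 64*y^3 - 272*y^2 + 368*y - 160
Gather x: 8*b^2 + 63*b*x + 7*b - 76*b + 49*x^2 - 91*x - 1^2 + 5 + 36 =8*b^2 - 69*b + 49*x^2 + x*(63*b - 91) + 40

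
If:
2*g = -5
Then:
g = -5/2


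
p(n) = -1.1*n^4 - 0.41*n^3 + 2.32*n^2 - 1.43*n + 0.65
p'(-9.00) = 3064.78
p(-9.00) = -6716.77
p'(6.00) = -968.27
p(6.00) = -1438.57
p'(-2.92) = 84.08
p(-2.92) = -45.15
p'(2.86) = -101.15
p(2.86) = -67.65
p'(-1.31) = 0.27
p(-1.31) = 4.19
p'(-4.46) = 343.76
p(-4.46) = -345.69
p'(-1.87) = 14.36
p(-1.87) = 0.67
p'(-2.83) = 75.31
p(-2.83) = -37.99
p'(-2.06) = 22.26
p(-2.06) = -2.78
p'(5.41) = -709.03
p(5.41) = -946.39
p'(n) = -4.4*n^3 - 1.23*n^2 + 4.64*n - 1.43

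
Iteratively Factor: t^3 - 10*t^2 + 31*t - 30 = (t - 5)*(t^2 - 5*t + 6) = (t - 5)*(t - 3)*(t - 2)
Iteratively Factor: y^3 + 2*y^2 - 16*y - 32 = (y + 2)*(y^2 - 16) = (y + 2)*(y + 4)*(y - 4)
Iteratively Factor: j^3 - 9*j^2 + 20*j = (j - 4)*(j^2 - 5*j) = (j - 5)*(j - 4)*(j)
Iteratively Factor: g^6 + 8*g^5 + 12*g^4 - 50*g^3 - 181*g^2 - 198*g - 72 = (g - 3)*(g^5 + 11*g^4 + 45*g^3 + 85*g^2 + 74*g + 24) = (g - 3)*(g + 1)*(g^4 + 10*g^3 + 35*g^2 + 50*g + 24) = (g - 3)*(g + 1)*(g + 4)*(g^3 + 6*g^2 + 11*g + 6) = (g - 3)*(g + 1)^2*(g + 4)*(g^2 + 5*g + 6) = (g - 3)*(g + 1)^2*(g + 3)*(g + 4)*(g + 2)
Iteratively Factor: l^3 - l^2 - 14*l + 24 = (l + 4)*(l^2 - 5*l + 6) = (l - 2)*(l + 4)*(l - 3)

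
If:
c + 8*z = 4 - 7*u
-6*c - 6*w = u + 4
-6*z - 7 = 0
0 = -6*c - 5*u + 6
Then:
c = -2/3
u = 2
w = -1/3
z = -7/6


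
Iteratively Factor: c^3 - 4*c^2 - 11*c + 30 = (c + 3)*(c^2 - 7*c + 10) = (c - 2)*(c + 3)*(c - 5)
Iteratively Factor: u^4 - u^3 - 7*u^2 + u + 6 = (u - 3)*(u^3 + 2*u^2 - u - 2) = (u - 3)*(u - 1)*(u^2 + 3*u + 2) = (u - 3)*(u - 1)*(u + 2)*(u + 1)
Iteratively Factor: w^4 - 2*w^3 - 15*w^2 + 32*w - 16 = (w - 1)*(w^3 - w^2 - 16*w + 16) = (w - 1)^2*(w^2 - 16) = (w - 4)*(w - 1)^2*(w + 4)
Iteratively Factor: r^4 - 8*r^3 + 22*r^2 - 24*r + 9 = (r - 1)*(r^3 - 7*r^2 + 15*r - 9) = (r - 1)^2*(r^2 - 6*r + 9) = (r - 3)*(r - 1)^2*(r - 3)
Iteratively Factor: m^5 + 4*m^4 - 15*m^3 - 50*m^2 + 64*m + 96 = (m + 1)*(m^4 + 3*m^3 - 18*m^2 - 32*m + 96) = (m + 1)*(m + 4)*(m^3 - m^2 - 14*m + 24) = (m - 2)*(m + 1)*(m + 4)*(m^2 + m - 12) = (m - 3)*(m - 2)*(m + 1)*(m + 4)*(m + 4)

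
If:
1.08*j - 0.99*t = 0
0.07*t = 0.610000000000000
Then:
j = 7.99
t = 8.71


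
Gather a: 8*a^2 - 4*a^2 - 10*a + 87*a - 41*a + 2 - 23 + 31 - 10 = 4*a^2 + 36*a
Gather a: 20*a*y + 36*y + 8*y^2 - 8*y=20*a*y + 8*y^2 + 28*y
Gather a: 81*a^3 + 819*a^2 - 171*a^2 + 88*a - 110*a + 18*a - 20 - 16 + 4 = 81*a^3 + 648*a^2 - 4*a - 32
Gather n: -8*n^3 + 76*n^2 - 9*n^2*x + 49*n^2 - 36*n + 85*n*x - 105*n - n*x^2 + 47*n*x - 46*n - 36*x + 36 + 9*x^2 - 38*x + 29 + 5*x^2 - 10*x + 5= -8*n^3 + n^2*(125 - 9*x) + n*(-x^2 + 132*x - 187) + 14*x^2 - 84*x + 70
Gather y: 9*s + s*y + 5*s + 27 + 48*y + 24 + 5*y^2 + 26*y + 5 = 14*s + 5*y^2 + y*(s + 74) + 56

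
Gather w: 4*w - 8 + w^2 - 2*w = w^2 + 2*w - 8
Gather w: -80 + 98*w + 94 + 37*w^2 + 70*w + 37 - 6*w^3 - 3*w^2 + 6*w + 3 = -6*w^3 + 34*w^2 + 174*w + 54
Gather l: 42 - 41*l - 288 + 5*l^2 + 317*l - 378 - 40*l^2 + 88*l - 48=-35*l^2 + 364*l - 672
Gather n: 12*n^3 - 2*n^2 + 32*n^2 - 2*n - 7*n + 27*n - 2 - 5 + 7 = 12*n^3 + 30*n^2 + 18*n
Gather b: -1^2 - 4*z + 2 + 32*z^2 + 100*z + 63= 32*z^2 + 96*z + 64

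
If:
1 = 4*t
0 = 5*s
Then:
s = 0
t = 1/4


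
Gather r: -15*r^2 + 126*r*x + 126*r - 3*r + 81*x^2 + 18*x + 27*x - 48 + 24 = -15*r^2 + r*(126*x + 123) + 81*x^2 + 45*x - 24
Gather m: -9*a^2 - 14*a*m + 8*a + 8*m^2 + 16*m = -9*a^2 + 8*a + 8*m^2 + m*(16 - 14*a)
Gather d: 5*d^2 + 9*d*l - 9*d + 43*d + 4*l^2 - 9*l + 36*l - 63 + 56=5*d^2 + d*(9*l + 34) + 4*l^2 + 27*l - 7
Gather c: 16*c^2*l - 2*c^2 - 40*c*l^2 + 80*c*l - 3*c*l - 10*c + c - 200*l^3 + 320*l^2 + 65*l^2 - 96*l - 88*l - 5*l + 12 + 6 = c^2*(16*l - 2) + c*(-40*l^2 + 77*l - 9) - 200*l^3 + 385*l^2 - 189*l + 18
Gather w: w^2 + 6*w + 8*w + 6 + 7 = w^2 + 14*w + 13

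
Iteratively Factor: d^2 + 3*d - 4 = (d - 1)*(d + 4)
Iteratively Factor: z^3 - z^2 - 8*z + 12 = (z - 2)*(z^2 + z - 6) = (z - 2)*(z + 3)*(z - 2)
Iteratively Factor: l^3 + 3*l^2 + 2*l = (l + 1)*(l^2 + 2*l) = (l + 1)*(l + 2)*(l)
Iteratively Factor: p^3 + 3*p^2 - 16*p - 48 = (p + 3)*(p^2 - 16) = (p + 3)*(p + 4)*(p - 4)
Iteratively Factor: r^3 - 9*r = (r + 3)*(r^2 - 3*r) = (r - 3)*(r + 3)*(r)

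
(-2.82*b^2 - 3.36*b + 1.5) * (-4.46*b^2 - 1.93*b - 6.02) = 12.5772*b^4 + 20.4282*b^3 + 16.7712*b^2 + 17.3322*b - 9.03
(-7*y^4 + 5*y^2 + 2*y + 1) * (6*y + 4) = -42*y^5 - 28*y^4 + 30*y^3 + 32*y^2 + 14*y + 4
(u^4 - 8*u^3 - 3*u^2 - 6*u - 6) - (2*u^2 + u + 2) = u^4 - 8*u^3 - 5*u^2 - 7*u - 8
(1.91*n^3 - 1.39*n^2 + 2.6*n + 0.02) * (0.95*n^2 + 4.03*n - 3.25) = 1.8145*n^5 + 6.3768*n^4 - 9.3392*n^3 + 15.0145*n^2 - 8.3694*n - 0.065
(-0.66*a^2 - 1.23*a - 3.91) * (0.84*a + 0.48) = -0.5544*a^3 - 1.35*a^2 - 3.8748*a - 1.8768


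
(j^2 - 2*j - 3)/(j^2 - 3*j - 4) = (j - 3)/(j - 4)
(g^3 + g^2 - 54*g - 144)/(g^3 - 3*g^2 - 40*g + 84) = (g^2 - 5*g - 24)/(g^2 - 9*g + 14)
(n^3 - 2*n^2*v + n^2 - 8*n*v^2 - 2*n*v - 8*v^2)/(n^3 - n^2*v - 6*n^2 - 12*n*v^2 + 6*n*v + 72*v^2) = (n^2 + 2*n*v + n + 2*v)/(n^2 + 3*n*v - 6*n - 18*v)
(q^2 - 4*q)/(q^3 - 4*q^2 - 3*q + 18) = q*(q - 4)/(q^3 - 4*q^2 - 3*q + 18)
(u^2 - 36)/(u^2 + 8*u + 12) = (u - 6)/(u + 2)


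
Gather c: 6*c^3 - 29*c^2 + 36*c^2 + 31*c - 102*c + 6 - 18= 6*c^3 + 7*c^2 - 71*c - 12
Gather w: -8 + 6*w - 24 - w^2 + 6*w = -w^2 + 12*w - 32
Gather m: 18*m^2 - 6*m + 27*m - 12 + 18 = 18*m^2 + 21*m + 6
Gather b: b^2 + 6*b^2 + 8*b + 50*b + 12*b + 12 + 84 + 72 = 7*b^2 + 70*b + 168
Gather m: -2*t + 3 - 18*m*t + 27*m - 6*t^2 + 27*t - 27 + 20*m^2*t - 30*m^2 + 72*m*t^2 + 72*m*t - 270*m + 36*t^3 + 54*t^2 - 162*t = m^2*(20*t - 30) + m*(72*t^2 + 54*t - 243) + 36*t^3 + 48*t^2 - 137*t - 24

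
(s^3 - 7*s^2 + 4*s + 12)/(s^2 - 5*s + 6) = (s^2 - 5*s - 6)/(s - 3)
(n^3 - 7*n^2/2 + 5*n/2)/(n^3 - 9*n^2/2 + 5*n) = (n - 1)/(n - 2)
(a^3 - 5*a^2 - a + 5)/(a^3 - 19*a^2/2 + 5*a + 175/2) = 2*(a^2 - 1)/(2*a^2 - 9*a - 35)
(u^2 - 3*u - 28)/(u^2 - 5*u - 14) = (u + 4)/(u + 2)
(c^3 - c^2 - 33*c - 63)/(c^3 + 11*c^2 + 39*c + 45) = (c - 7)/(c + 5)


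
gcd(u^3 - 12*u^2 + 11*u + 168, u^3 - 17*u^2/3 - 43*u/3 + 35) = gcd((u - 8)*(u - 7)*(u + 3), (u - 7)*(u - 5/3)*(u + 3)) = u^2 - 4*u - 21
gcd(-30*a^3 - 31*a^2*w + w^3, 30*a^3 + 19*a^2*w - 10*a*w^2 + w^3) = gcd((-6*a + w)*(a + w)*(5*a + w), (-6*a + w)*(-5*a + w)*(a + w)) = -6*a^2 - 5*a*w + w^2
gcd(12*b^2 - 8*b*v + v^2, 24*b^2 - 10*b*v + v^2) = -6*b + v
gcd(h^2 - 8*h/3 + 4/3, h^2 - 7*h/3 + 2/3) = h - 2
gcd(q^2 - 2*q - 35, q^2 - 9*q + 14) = q - 7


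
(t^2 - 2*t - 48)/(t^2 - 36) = (t - 8)/(t - 6)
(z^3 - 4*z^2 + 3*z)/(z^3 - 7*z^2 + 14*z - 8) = z*(z - 3)/(z^2 - 6*z + 8)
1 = 1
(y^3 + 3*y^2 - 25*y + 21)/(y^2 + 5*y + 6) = (y^3 + 3*y^2 - 25*y + 21)/(y^2 + 5*y + 6)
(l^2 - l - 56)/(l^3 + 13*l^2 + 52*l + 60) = (l^2 - l - 56)/(l^3 + 13*l^2 + 52*l + 60)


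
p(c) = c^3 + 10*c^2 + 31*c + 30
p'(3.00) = 118.00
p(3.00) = 240.00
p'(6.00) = 259.00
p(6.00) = 792.00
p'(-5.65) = 13.77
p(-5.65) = -6.29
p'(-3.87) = -1.47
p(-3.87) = 1.84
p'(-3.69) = -1.95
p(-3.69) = 1.53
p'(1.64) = 71.87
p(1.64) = 112.15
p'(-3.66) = -2.01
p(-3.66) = 1.47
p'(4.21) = 168.37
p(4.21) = 412.37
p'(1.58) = 70.09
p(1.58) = 107.89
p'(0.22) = 35.55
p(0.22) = 37.31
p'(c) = 3*c^2 + 20*c + 31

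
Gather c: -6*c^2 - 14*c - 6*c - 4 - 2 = -6*c^2 - 20*c - 6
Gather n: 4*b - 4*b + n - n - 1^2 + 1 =0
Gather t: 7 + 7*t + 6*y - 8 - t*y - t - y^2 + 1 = t*(6 - y) - y^2 + 6*y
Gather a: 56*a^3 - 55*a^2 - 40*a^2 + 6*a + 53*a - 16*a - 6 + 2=56*a^3 - 95*a^2 + 43*a - 4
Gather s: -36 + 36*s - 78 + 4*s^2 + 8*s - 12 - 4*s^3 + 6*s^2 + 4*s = -4*s^3 + 10*s^2 + 48*s - 126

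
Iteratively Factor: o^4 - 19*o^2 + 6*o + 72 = (o + 2)*(o^3 - 2*o^2 - 15*o + 36) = (o + 2)*(o + 4)*(o^2 - 6*o + 9) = (o - 3)*(o + 2)*(o + 4)*(o - 3)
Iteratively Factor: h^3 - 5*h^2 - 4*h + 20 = (h + 2)*(h^2 - 7*h + 10) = (h - 2)*(h + 2)*(h - 5)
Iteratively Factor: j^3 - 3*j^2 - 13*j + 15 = (j - 1)*(j^2 - 2*j - 15) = (j - 5)*(j - 1)*(j + 3)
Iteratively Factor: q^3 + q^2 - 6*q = (q)*(q^2 + q - 6) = q*(q + 3)*(q - 2)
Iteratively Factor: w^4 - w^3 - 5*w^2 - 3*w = (w + 1)*(w^3 - 2*w^2 - 3*w) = (w - 3)*(w + 1)*(w^2 + w) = (w - 3)*(w + 1)^2*(w)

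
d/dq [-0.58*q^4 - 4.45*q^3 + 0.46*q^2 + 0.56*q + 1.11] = -2.32*q^3 - 13.35*q^2 + 0.92*q + 0.56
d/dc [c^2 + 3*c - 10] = 2*c + 3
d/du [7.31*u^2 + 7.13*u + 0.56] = 14.62*u + 7.13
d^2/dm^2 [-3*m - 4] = 0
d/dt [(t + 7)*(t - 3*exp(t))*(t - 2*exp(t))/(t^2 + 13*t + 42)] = (-5*t^2*exp(t) + t^2 + 12*t*exp(2*t) - 30*t*exp(t) + 12*t + 66*exp(2*t) - 30*exp(t))/(t^2 + 12*t + 36)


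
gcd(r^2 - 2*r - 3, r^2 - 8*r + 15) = r - 3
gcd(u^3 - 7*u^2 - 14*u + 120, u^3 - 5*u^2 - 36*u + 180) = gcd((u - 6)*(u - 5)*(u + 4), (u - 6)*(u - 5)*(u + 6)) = u^2 - 11*u + 30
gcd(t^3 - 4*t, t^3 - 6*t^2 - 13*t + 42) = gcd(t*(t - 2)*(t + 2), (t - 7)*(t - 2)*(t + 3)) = t - 2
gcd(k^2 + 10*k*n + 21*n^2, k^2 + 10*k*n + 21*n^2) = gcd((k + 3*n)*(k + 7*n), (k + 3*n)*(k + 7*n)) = k^2 + 10*k*n + 21*n^2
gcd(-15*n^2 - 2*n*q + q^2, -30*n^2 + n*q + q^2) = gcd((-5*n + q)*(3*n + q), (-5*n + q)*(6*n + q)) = -5*n + q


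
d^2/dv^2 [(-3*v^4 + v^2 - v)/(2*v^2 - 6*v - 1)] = 2*(-12*v^6 + 108*v^5 - 306*v^4 - 136*v^3 - 12*v^2 - 6*v + 7)/(8*v^6 - 72*v^5 + 204*v^4 - 144*v^3 - 102*v^2 - 18*v - 1)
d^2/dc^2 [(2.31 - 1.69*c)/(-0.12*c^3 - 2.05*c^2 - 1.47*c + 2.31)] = (0.146016*c^5 + 2.095272*c^4 + 4.51605799999999*c^3 - 55.069938*c^2 + 2.408868*c - 20.383902)/(0.001728*c^9 + 0.08856*c^8 + 1.576404*c^7 + 10.685053*c^6 + 15.901389*c^5 - 18.278694*c^4 - 36.669591*c^3 + 17.841978*c^2 + 23.532201*c - 12.326391)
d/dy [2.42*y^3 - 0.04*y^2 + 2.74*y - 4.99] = 7.26*y^2 - 0.08*y + 2.74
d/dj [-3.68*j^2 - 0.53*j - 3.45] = -7.36*j - 0.53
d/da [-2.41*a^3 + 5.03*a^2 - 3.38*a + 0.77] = -7.23*a^2 + 10.06*a - 3.38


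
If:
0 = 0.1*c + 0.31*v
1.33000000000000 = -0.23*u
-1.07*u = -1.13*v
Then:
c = 16.97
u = -5.78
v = -5.48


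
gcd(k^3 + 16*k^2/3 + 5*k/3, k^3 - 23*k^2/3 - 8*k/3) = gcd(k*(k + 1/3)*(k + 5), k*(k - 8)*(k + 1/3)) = k^2 + k/3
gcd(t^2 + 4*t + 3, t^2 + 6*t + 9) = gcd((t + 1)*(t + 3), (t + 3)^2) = t + 3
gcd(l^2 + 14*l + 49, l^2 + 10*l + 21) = l + 7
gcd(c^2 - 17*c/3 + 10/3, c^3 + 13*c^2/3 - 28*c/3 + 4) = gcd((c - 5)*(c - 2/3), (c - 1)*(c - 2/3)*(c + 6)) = c - 2/3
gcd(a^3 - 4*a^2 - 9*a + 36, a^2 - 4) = 1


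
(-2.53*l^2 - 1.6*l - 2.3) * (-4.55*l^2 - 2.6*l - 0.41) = 11.5115*l^4 + 13.858*l^3 + 15.6623*l^2 + 6.636*l + 0.943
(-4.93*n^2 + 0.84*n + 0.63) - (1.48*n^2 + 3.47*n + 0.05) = -6.41*n^2 - 2.63*n + 0.58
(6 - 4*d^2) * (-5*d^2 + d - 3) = 20*d^4 - 4*d^3 - 18*d^2 + 6*d - 18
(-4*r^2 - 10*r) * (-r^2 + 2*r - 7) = 4*r^4 + 2*r^3 + 8*r^2 + 70*r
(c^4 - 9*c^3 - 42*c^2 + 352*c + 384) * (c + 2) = c^5 - 7*c^4 - 60*c^3 + 268*c^2 + 1088*c + 768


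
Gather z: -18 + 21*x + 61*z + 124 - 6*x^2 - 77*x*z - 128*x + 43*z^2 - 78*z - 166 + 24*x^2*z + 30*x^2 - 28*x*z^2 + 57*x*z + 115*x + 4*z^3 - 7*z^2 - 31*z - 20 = 24*x^2 + 8*x + 4*z^3 + z^2*(36 - 28*x) + z*(24*x^2 - 20*x - 48) - 80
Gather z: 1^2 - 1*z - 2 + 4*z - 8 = 3*z - 9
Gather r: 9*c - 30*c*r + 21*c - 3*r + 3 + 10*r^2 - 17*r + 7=30*c + 10*r^2 + r*(-30*c - 20) + 10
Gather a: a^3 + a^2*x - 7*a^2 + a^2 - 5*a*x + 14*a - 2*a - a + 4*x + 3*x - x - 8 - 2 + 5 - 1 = a^3 + a^2*(x - 6) + a*(11 - 5*x) + 6*x - 6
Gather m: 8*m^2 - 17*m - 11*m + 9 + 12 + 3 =8*m^2 - 28*m + 24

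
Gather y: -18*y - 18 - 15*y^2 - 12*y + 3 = -15*y^2 - 30*y - 15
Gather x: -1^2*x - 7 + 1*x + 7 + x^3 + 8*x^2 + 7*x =x^3 + 8*x^2 + 7*x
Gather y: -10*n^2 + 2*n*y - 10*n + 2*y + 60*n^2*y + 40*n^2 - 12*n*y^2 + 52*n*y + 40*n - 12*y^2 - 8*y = 30*n^2 + 30*n + y^2*(-12*n - 12) + y*(60*n^2 + 54*n - 6)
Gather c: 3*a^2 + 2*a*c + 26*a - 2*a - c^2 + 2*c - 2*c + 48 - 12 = 3*a^2 + 2*a*c + 24*a - c^2 + 36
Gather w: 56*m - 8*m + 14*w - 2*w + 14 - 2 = 48*m + 12*w + 12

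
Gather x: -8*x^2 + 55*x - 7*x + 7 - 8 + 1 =-8*x^2 + 48*x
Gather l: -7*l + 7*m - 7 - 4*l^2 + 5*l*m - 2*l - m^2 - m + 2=-4*l^2 + l*(5*m - 9) - m^2 + 6*m - 5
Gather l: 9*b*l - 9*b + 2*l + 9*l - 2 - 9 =-9*b + l*(9*b + 11) - 11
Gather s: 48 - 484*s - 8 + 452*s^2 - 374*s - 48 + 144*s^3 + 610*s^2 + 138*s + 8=144*s^3 + 1062*s^2 - 720*s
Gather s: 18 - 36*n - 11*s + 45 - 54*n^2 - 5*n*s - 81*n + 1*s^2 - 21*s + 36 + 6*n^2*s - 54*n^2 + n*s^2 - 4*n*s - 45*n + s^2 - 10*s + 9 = -108*n^2 - 162*n + s^2*(n + 2) + s*(6*n^2 - 9*n - 42) + 108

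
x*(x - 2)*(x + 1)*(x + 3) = x^4 + 2*x^3 - 5*x^2 - 6*x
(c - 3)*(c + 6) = c^2 + 3*c - 18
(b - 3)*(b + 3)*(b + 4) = b^3 + 4*b^2 - 9*b - 36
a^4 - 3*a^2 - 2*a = a*(a - 2)*(a + 1)^2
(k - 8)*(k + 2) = k^2 - 6*k - 16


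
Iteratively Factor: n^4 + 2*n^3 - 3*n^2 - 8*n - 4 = (n + 2)*(n^3 - 3*n - 2) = (n + 1)*(n + 2)*(n^2 - n - 2) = (n - 2)*(n + 1)*(n + 2)*(n + 1)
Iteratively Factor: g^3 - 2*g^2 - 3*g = (g - 3)*(g^2 + g) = (g - 3)*(g + 1)*(g)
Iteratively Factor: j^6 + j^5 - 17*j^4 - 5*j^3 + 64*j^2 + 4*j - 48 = (j + 4)*(j^5 - 3*j^4 - 5*j^3 + 15*j^2 + 4*j - 12) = (j - 3)*(j + 4)*(j^4 - 5*j^2 + 4) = (j - 3)*(j + 1)*(j + 4)*(j^3 - j^2 - 4*j + 4) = (j - 3)*(j - 2)*(j + 1)*(j + 4)*(j^2 + j - 2) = (j - 3)*(j - 2)*(j - 1)*(j + 1)*(j + 4)*(j + 2)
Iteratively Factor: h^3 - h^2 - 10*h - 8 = (h - 4)*(h^2 + 3*h + 2) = (h - 4)*(h + 1)*(h + 2)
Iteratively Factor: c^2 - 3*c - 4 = (c + 1)*(c - 4)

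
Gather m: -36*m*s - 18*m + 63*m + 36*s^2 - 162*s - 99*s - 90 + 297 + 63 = m*(45 - 36*s) + 36*s^2 - 261*s + 270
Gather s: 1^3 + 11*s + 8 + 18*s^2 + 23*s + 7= 18*s^2 + 34*s + 16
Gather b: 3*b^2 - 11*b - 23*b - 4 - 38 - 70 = 3*b^2 - 34*b - 112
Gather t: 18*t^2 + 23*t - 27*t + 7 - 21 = 18*t^2 - 4*t - 14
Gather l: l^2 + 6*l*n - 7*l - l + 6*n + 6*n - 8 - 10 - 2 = l^2 + l*(6*n - 8) + 12*n - 20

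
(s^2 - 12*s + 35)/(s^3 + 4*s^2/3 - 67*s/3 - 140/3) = 3*(s - 7)/(3*s^2 + 19*s + 28)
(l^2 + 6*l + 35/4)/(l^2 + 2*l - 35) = (l^2 + 6*l + 35/4)/(l^2 + 2*l - 35)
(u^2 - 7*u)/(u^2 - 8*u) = (u - 7)/(u - 8)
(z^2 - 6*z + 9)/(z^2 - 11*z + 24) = (z - 3)/(z - 8)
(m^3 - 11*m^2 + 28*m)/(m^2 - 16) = m*(m - 7)/(m + 4)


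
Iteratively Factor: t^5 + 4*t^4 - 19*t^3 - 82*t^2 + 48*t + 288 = (t - 4)*(t^4 + 8*t^3 + 13*t^2 - 30*t - 72) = (t - 4)*(t + 3)*(t^3 + 5*t^2 - 2*t - 24) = (t - 4)*(t + 3)*(t + 4)*(t^2 + t - 6) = (t - 4)*(t + 3)^2*(t + 4)*(t - 2)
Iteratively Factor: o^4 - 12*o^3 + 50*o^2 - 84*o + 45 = (o - 5)*(o^3 - 7*o^2 + 15*o - 9) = (o - 5)*(o - 3)*(o^2 - 4*o + 3) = (o - 5)*(o - 3)*(o - 1)*(o - 3)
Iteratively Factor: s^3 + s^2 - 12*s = (s - 3)*(s^2 + 4*s) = s*(s - 3)*(s + 4)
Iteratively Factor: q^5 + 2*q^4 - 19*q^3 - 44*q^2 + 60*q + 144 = (q + 3)*(q^4 - q^3 - 16*q^2 + 4*q + 48) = (q + 2)*(q + 3)*(q^3 - 3*q^2 - 10*q + 24) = (q - 4)*(q + 2)*(q + 3)*(q^2 + q - 6) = (q - 4)*(q - 2)*(q + 2)*(q + 3)*(q + 3)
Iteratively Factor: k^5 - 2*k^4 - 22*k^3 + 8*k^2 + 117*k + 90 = (k + 2)*(k^4 - 4*k^3 - 14*k^2 + 36*k + 45) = (k + 2)*(k + 3)*(k^3 - 7*k^2 + 7*k + 15) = (k + 1)*(k + 2)*(k + 3)*(k^2 - 8*k + 15) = (k - 3)*(k + 1)*(k + 2)*(k + 3)*(k - 5)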